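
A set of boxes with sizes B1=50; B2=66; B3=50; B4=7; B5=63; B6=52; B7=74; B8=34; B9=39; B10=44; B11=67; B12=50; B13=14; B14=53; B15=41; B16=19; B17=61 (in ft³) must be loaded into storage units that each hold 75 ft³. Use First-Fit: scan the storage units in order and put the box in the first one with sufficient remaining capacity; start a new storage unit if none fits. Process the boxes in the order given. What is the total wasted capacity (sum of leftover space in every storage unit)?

191

storage unit 1: place B1 (50 ft³), 25 ft³ left
storage unit 2: place B2 (66 ft³), 9 ft³ left
storage unit 3: place B3 (50 ft³), 25 ft³ left
storage unit 1: place B4 (7 ft³), 18 ft³ left
storage unit 4: place B5 (63 ft³), 12 ft³ left
storage unit 5: place B6 (52 ft³), 23 ft³ left
storage unit 6: place B7 (74 ft³), 1 ft³ left
storage unit 7: place B8 (34 ft³), 41 ft³ left
storage unit 7: place B9 (39 ft³), 2 ft³ left
storage unit 8: place B10 (44 ft³), 31 ft³ left
storage unit 9: place B11 (67 ft³), 8 ft³ left
storage unit 10: place B12 (50 ft³), 25 ft³ left
storage unit 1: place B13 (14 ft³), 4 ft³ left
storage unit 11: place B14 (53 ft³), 22 ft³ left
storage unit 12: place B15 (41 ft³), 34 ft³ left
storage unit 3: place B16 (19 ft³), 6 ft³ left
storage unit 13: place B17 (61 ft³), 14 ft³ left
13 storage units × 75 ft³ = 975 ft³; used 784 ft³; unused 191 ft³.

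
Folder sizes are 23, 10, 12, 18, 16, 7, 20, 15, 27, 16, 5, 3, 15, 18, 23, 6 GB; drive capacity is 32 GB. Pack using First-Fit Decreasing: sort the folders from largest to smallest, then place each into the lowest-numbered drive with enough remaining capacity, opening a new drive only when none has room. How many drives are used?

Sorted descending: 27, 23, 23, 20, 18, 18, 16, 16, 15, 15, 12, 10, 7, 6, 5, 3.
Put 27 GB in drive 1; 5 GB remain.
Put 23 GB in drive 2; 9 GB remain.
Put 23 GB in drive 3; 9 GB remain.
Put 20 GB in drive 4; 12 GB remain.
Put 18 GB in drive 5; 14 GB remain.
Put 18 GB in drive 6; 14 GB remain.
Put 16 GB in drive 7; 16 GB remain.
Put 16 GB in drive 7; 0 GB remain.
Put 15 GB in drive 8; 17 GB remain.
Put 15 GB in drive 8; 2 GB remain.
Put 12 GB in drive 4; 0 GB remain.
Put 10 GB in drive 5; 4 GB remain.
Put 7 GB in drive 2; 2 GB remain.
Put 6 GB in drive 3; 3 GB remain.
Put 5 GB in drive 1; 0 GB remain.
Put 3 GB in drive 3; 0 GB remain.

8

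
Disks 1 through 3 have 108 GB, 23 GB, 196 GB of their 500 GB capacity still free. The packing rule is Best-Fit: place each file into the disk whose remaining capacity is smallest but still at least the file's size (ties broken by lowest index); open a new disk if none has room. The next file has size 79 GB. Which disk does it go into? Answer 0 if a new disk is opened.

1

Disks with room: disk 1 (108 GB), disk 3 (196 GB).
Tightest fit is disk 1 with 108 GB free.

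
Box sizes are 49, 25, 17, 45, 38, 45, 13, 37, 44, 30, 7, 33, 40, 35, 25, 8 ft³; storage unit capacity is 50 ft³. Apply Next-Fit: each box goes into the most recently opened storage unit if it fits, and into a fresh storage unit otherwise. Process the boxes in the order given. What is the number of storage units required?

Put 49 ft³ in storage unit 1; 1 ft³ remain.
Put 25 ft³ in storage unit 2; 25 ft³ remain.
Put 17 ft³ in storage unit 2; 8 ft³ remain.
Put 45 ft³ in storage unit 3; 5 ft³ remain.
Put 38 ft³ in storage unit 4; 12 ft³ remain.
Put 45 ft³ in storage unit 5; 5 ft³ remain.
Put 13 ft³ in storage unit 6; 37 ft³ remain.
Put 37 ft³ in storage unit 6; 0 ft³ remain.
Put 44 ft³ in storage unit 7; 6 ft³ remain.
Put 30 ft³ in storage unit 8; 20 ft³ remain.
Put 7 ft³ in storage unit 8; 13 ft³ remain.
Put 33 ft³ in storage unit 9; 17 ft³ remain.
Put 40 ft³ in storage unit 10; 10 ft³ remain.
Put 35 ft³ in storage unit 11; 15 ft³ remain.
Put 25 ft³ in storage unit 12; 25 ft³ remain.
Put 8 ft³ in storage unit 12; 17 ft³ remain.

12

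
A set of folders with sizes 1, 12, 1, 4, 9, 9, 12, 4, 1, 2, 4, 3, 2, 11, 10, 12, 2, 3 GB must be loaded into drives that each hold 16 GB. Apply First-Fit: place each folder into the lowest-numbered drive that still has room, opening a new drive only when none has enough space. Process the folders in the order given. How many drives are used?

7 drives

1 GB → drive 1 (remaining 15 GB)
12 GB → drive 1 (remaining 3 GB)
1 GB → drive 1 (remaining 2 GB)
4 GB → drive 2 (remaining 12 GB)
9 GB → drive 2 (remaining 3 GB)
9 GB → drive 3 (remaining 7 GB)
12 GB → drive 4 (remaining 4 GB)
4 GB → drive 3 (remaining 3 GB)
1 GB → drive 1 (remaining 1 GB)
2 GB → drive 2 (remaining 1 GB)
4 GB → drive 4 (remaining 0 GB)
3 GB → drive 3 (remaining 0 GB)
2 GB → drive 5 (remaining 14 GB)
11 GB → drive 5 (remaining 3 GB)
10 GB → drive 6 (remaining 6 GB)
12 GB → drive 7 (remaining 4 GB)
2 GB → drive 5 (remaining 1 GB)
3 GB → drive 6 (remaining 3 GB)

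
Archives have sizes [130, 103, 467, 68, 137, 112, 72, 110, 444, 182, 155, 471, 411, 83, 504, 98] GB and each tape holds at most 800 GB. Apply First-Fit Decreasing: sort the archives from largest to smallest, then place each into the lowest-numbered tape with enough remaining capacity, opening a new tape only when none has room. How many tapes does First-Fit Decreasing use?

5

Sorted descending: 504, 471, 467, 444, 411, 182, 155, 137, 130, 112, 110, 103, 98, 83, 72, 68.
tape 1: place 504 GB, 296 GB left
tape 2: place 471 GB, 329 GB left
tape 3: place 467 GB, 333 GB left
tape 4: place 444 GB, 356 GB left
tape 5: place 411 GB, 389 GB left
tape 1: place 182 GB, 114 GB left
tape 2: place 155 GB, 174 GB left
tape 2: place 137 GB, 37 GB left
tape 3: place 130 GB, 203 GB left
tape 1: place 112 GB, 2 GB left
tape 3: place 110 GB, 93 GB left
tape 4: place 103 GB, 253 GB left
tape 4: place 98 GB, 155 GB left
tape 3: place 83 GB, 10 GB left
tape 4: place 72 GB, 83 GB left
tape 4: place 68 GB, 15 GB left
Final tapes: [504,182,112] [471,155,137] [467,130,110,83] [444,103,98,72,68] [411].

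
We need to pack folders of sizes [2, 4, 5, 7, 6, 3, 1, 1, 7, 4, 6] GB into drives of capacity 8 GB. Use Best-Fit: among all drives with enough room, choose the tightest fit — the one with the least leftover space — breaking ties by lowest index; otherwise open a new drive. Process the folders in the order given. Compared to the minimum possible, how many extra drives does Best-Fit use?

1

Best-Fit: [2,4,1] [5,3] [7,1] [6] [7] [4] [6] → 7 drives.
Total size 46 GB; any packing needs at least ⌈46/8⌉ = 6 drives.
An optimal packing achieves that bound: [7,1] [7,1] [6,2] [6] [5,3] [4,4] → 6 drives.
Excess: 7 − 6 = 1.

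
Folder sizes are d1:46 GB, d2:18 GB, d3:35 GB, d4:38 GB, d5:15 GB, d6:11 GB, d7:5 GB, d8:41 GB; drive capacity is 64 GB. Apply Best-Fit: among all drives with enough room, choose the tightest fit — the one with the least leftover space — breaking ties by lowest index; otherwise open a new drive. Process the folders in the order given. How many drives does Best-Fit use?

d1 (46 GB) → drive 1 (remaining 18 GB)
d2 (18 GB) → drive 1 (remaining 0 GB)
d3 (35 GB) → drive 2 (remaining 29 GB)
d4 (38 GB) → drive 3 (remaining 26 GB)
d5 (15 GB) → drive 3 (remaining 11 GB)
d6 (11 GB) → drive 3 (remaining 0 GB)
d7 (5 GB) → drive 2 (remaining 24 GB)
d8 (41 GB) → drive 4 (remaining 23 GB)
Final drives: [46,18] [35,5] [38,15,11] [41].

4 drives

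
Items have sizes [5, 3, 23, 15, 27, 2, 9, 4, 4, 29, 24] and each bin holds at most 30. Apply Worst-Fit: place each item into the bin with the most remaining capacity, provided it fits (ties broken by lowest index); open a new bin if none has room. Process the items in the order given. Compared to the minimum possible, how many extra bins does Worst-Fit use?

Worst-Fit: [5,3,15,2] [23] [27] [9,4,4] [29] [24] → 6 bins.
Total size 145; any packing needs at least ⌈145/30⌉ = 5 bins.
An optimal packing achieves that bound: [29] [27,3] [24,5] [23,4,2] [15,9,4] → 5 bins.
Excess: 6 − 5 = 1.

1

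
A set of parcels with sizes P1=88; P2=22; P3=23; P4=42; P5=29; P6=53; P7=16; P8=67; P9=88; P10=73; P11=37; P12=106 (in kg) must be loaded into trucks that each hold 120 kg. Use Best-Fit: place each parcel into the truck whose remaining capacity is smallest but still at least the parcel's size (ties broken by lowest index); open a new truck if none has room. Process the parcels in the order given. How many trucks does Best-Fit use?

6 trucks

truck 1: place P1 (88 kg), 32 kg left
truck 1: place P2 (22 kg), 10 kg left
truck 2: place P3 (23 kg), 97 kg left
truck 2: place P4 (42 kg), 55 kg left
truck 2: place P5 (29 kg), 26 kg left
truck 3: place P6 (53 kg), 67 kg left
truck 2: place P7 (16 kg), 10 kg left
truck 3: place P8 (67 kg), 0 kg left
truck 4: place P9 (88 kg), 32 kg left
truck 5: place P10 (73 kg), 47 kg left
truck 5: place P11 (37 kg), 10 kg left
truck 6: place P12 (106 kg), 14 kg left
Final trucks: [88,22] [23,42,29,16] [53,67] [88] [73,37] [106].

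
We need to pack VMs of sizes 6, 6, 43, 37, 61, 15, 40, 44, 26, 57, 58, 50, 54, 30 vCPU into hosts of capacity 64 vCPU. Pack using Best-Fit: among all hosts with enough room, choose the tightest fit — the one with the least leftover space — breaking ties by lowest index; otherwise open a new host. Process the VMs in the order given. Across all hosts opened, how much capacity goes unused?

6 vCPU → host 1 (remaining 58 vCPU)
6 vCPU → host 1 (remaining 52 vCPU)
43 vCPU → host 1 (remaining 9 vCPU)
37 vCPU → host 2 (remaining 27 vCPU)
61 vCPU → host 3 (remaining 3 vCPU)
15 vCPU → host 2 (remaining 12 vCPU)
40 vCPU → host 4 (remaining 24 vCPU)
44 vCPU → host 5 (remaining 20 vCPU)
26 vCPU → host 6 (remaining 38 vCPU)
57 vCPU → host 7 (remaining 7 vCPU)
58 vCPU → host 8 (remaining 6 vCPU)
50 vCPU → host 9 (remaining 14 vCPU)
54 vCPU → host 10 (remaining 10 vCPU)
30 vCPU → host 6 (remaining 8 vCPU)
10 hosts × 64 vCPU = 640 vCPU; used 527 vCPU; unused 113 vCPU.

113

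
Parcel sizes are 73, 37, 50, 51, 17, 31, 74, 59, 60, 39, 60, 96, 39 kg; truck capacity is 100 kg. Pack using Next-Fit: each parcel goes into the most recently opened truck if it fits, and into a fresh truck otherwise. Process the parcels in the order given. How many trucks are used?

truck 1: place 73 kg, 27 kg left
truck 2: place 37 kg, 63 kg left
truck 2: place 50 kg, 13 kg left
truck 3: place 51 kg, 49 kg left
truck 3: place 17 kg, 32 kg left
truck 3: place 31 kg, 1 kg left
truck 4: place 74 kg, 26 kg left
truck 5: place 59 kg, 41 kg left
truck 6: place 60 kg, 40 kg left
truck 6: place 39 kg, 1 kg left
truck 7: place 60 kg, 40 kg left
truck 8: place 96 kg, 4 kg left
truck 9: place 39 kg, 61 kg left
Final trucks: [73] [37,50] [51,17,31] [74] [59] [60,39] [60] [96] [39].

9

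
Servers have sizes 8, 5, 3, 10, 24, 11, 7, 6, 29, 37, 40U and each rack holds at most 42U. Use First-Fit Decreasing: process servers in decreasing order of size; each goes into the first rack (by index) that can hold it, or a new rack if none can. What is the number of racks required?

Sorted descending: 40, 37, 29, 24, 11, 10, 8, 7, 6, 5, 3.
rack 1: place 40U, 2U left
rack 2: place 37U, 5U left
rack 3: place 29U, 13U left
rack 4: place 24U, 18U left
rack 3: place 11U, 2U left
rack 4: place 10U, 8U left
rack 4: place 8U, 0U left
rack 5: place 7U, 35U left
rack 5: place 6U, 29U left
rack 2: place 5U, 0U left
rack 5: place 3U, 26U left

5 racks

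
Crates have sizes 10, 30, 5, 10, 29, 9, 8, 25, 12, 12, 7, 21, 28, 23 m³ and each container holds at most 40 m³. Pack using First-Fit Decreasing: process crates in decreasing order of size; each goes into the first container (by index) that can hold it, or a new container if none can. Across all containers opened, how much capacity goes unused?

Sorted descending: 30, 29, 28, 25, 23, 21, 12, 12, 10, 10, 9, 8, 7, 5.
30 m³ → container 1 (remaining 10 m³)
29 m³ → container 2 (remaining 11 m³)
28 m³ → container 3 (remaining 12 m³)
25 m³ → container 4 (remaining 15 m³)
23 m³ → container 5 (remaining 17 m³)
21 m³ → container 6 (remaining 19 m³)
12 m³ → container 3 (remaining 0 m³)
12 m³ → container 4 (remaining 3 m³)
10 m³ → container 1 (remaining 0 m³)
10 m³ → container 2 (remaining 1 m³)
9 m³ → container 5 (remaining 8 m³)
8 m³ → container 5 (remaining 0 m³)
7 m³ → container 6 (remaining 12 m³)
5 m³ → container 6 (remaining 7 m³)
6 containers × 40 m³ = 240 m³; used 229 m³; unused 11 m³.

11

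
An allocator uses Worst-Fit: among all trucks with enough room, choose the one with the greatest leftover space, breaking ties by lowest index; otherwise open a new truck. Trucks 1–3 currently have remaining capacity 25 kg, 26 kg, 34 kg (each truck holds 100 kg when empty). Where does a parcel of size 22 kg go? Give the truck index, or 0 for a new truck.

3

Trucks with room: truck 1 (25 kg), truck 2 (26 kg), truck 3 (34 kg).
Most room is truck 3 with 34 kg free.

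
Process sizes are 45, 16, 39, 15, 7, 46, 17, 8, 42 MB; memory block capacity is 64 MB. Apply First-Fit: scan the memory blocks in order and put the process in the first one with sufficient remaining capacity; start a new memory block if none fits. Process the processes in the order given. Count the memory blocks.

45 MB → memory block 1 (remaining 19 MB)
16 MB → memory block 1 (remaining 3 MB)
39 MB → memory block 2 (remaining 25 MB)
15 MB → memory block 2 (remaining 10 MB)
7 MB → memory block 2 (remaining 3 MB)
46 MB → memory block 3 (remaining 18 MB)
17 MB → memory block 3 (remaining 1 MB)
8 MB → memory block 4 (remaining 56 MB)
42 MB → memory block 4 (remaining 14 MB)
Final memory blocks: [45,16] [39,15,7] [46,17] [8,42].

4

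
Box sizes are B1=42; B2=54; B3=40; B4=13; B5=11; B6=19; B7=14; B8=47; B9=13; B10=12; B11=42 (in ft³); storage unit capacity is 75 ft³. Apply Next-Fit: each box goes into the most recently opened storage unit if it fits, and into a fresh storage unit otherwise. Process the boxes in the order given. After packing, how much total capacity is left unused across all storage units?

143

B1 (42 ft³) → storage unit 1 (remaining 33 ft³)
B2 (54 ft³) → storage unit 2 (remaining 21 ft³)
B3 (40 ft³) → storage unit 3 (remaining 35 ft³)
B4 (13 ft³) → storage unit 3 (remaining 22 ft³)
B5 (11 ft³) → storage unit 3 (remaining 11 ft³)
B6 (19 ft³) → storage unit 4 (remaining 56 ft³)
B7 (14 ft³) → storage unit 4 (remaining 42 ft³)
B8 (47 ft³) → storage unit 5 (remaining 28 ft³)
B9 (13 ft³) → storage unit 5 (remaining 15 ft³)
B10 (12 ft³) → storage unit 5 (remaining 3 ft³)
B11 (42 ft³) → storage unit 6 (remaining 33 ft³)
6 storage units × 75 ft³ = 450 ft³; used 307 ft³; unused 143 ft³.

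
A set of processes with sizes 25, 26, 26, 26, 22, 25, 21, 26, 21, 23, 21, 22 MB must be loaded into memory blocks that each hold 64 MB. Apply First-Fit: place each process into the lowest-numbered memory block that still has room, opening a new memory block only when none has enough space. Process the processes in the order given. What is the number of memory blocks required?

memory block 1: place 25 MB, 39 MB left
memory block 1: place 26 MB, 13 MB left
memory block 2: place 26 MB, 38 MB left
memory block 2: place 26 MB, 12 MB left
memory block 3: place 22 MB, 42 MB left
memory block 3: place 25 MB, 17 MB left
memory block 4: place 21 MB, 43 MB left
memory block 4: place 26 MB, 17 MB left
memory block 5: place 21 MB, 43 MB left
memory block 5: place 23 MB, 20 MB left
memory block 6: place 21 MB, 43 MB left
memory block 6: place 22 MB, 21 MB left

6 memory blocks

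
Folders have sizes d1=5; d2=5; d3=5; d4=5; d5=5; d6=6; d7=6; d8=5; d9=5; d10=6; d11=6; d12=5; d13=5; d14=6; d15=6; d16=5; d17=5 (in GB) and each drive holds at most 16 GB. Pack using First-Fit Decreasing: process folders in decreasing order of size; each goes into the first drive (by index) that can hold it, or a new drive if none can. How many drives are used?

Sorted descending: 6, 6, 6, 6, 6, 6, 5, 5, 5, 5, 5, 5, 5, 5, 5, 5, 5.
6 GB → drive 1 (remaining 10 GB)
6 GB → drive 1 (remaining 4 GB)
6 GB → drive 2 (remaining 10 GB)
6 GB → drive 2 (remaining 4 GB)
6 GB → drive 3 (remaining 10 GB)
6 GB → drive 3 (remaining 4 GB)
5 GB → drive 4 (remaining 11 GB)
5 GB → drive 4 (remaining 6 GB)
5 GB → drive 4 (remaining 1 GB)
5 GB → drive 5 (remaining 11 GB)
5 GB → drive 5 (remaining 6 GB)
5 GB → drive 5 (remaining 1 GB)
5 GB → drive 6 (remaining 11 GB)
5 GB → drive 6 (remaining 6 GB)
5 GB → drive 6 (remaining 1 GB)
5 GB → drive 7 (remaining 11 GB)
5 GB → drive 7 (remaining 6 GB)
Final drives: [6,6] [6,6] [6,6] [5,5,5] [5,5,5] [5,5,5] [5,5].

7 drives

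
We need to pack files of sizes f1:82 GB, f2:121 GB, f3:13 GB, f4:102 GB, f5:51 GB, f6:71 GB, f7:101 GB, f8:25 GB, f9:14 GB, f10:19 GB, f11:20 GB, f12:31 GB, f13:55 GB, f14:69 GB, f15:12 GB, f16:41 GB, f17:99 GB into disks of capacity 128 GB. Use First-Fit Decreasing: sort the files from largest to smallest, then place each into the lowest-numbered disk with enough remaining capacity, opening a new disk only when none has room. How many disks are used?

8

Sorted descending: 121, 102, 101, 99, 82, 71, 69, 55, 51, 41, 31, 25, 20, 19, 14, 13, 12.
121 GB → disk 1 (remaining 7 GB)
102 GB → disk 2 (remaining 26 GB)
101 GB → disk 3 (remaining 27 GB)
99 GB → disk 4 (remaining 29 GB)
82 GB → disk 5 (remaining 46 GB)
71 GB → disk 6 (remaining 57 GB)
69 GB → disk 7 (remaining 59 GB)
55 GB → disk 6 (remaining 2 GB)
51 GB → disk 7 (remaining 8 GB)
41 GB → disk 5 (remaining 5 GB)
31 GB → disk 8 (remaining 97 GB)
25 GB → disk 2 (remaining 1 GB)
20 GB → disk 3 (remaining 7 GB)
19 GB → disk 4 (remaining 10 GB)
14 GB → disk 8 (remaining 83 GB)
13 GB → disk 8 (remaining 70 GB)
12 GB → disk 8 (remaining 58 GB)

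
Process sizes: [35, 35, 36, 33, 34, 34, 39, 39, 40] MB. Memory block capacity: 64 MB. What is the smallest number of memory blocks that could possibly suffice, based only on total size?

6

Total size = 35 + 35 + 36 + 33 + 34 + 34 + 39 + 39 + 40 = 325 MB.
⌈325 / 64⌉ = 6.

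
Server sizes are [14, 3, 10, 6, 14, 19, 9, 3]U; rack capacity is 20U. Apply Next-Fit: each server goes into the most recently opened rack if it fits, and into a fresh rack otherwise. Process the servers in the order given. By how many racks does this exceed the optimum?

Next-Fit: [14,3] [10,6] [14] [19] [9,3] → 5 racks.
Total size 78U; any packing needs at least ⌈78/20⌉ = 4 racks.
An optimal packing achieves that bound: [19] [14,6] [14,3,3] [10,9] → 4 racks.
Excess: 5 − 4 = 1.

1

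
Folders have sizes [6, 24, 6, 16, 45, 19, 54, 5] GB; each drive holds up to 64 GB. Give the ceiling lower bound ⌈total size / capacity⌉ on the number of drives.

Total size = 6 + 24 + 6 + 16 + 45 + 19 + 54 + 5 = 175 GB.
⌈175 / 64⌉ = 3.

3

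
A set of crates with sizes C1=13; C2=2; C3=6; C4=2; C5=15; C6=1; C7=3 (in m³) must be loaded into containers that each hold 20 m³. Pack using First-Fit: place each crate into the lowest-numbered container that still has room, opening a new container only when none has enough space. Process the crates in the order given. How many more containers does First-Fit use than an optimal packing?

0

First-Fit: [13,2,2,1] [6,3] [15] → 3 containers.
Total size 42 m³; any packing needs at least ⌈42/20⌉ = 3 containers.
So 3 is already optimal.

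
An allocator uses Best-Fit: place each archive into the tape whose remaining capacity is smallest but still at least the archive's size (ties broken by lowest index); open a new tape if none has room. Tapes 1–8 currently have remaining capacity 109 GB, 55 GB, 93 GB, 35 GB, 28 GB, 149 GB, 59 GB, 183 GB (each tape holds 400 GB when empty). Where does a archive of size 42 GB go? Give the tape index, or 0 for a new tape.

Tapes with room: tape 1 (109 GB), tape 2 (55 GB), tape 3 (93 GB), tape 6 (149 GB), tape 7 (59 GB), tape 8 (183 GB).
Tightest fit is tape 2 with 55 GB free.

2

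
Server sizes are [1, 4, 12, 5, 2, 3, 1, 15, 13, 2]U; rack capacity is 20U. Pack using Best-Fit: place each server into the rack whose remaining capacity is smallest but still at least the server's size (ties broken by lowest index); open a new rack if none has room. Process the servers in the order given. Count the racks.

4

1U → rack 1 (remaining 19U)
4U → rack 1 (remaining 15U)
12U → rack 1 (remaining 3U)
5U → rack 2 (remaining 15U)
2U → rack 1 (remaining 1U)
3U → rack 2 (remaining 12U)
1U → rack 1 (remaining 0U)
15U → rack 3 (remaining 5U)
13U → rack 4 (remaining 7U)
2U → rack 3 (remaining 3U)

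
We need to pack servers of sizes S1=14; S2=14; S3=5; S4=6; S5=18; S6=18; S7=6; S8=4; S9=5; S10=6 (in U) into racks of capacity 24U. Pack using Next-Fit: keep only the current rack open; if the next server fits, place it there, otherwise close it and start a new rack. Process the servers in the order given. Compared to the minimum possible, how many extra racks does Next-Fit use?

1

Next-Fit: [14] [14,5] [6,18] [18,6] [4,5,6] → 5 racks.
Total size 96U; any packing needs at least ⌈96/24⌉ = 4 racks.
An optimal packing achieves that bound: [18,6] [18,6] [14,6,4] [14,5,5] → 4 racks.
Excess: 5 − 4 = 1.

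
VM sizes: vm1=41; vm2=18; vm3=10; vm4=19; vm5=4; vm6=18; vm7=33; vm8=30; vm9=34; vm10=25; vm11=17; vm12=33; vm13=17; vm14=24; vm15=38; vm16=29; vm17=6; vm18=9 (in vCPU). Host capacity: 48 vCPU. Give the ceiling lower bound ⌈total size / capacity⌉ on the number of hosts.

Total size = 41 + 18 + 10 + 19 + 4 + 18 + 33 + 30 + 34 + 25 + 17 + 33 + 17 + 24 + 38 + 29 + 6 + 9 = 405 vCPU.
⌈405 / 48⌉ = 9.

9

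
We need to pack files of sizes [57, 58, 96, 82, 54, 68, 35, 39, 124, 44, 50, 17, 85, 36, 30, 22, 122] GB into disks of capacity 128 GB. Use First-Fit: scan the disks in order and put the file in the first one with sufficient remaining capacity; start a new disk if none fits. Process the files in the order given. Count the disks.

9 disks

disk 1: place 57 GB, 71 GB left
disk 1: place 58 GB, 13 GB left
disk 2: place 96 GB, 32 GB left
disk 3: place 82 GB, 46 GB left
disk 4: place 54 GB, 74 GB left
disk 4: place 68 GB, 6 GB left
disk 3: place 35 GB, 11 GB left
disk 5: place 39 GB, 89 GB left
disk 6: place 124 GB, 4 GB left
disk 5: place 44 GB, 45 GB left
disk 7: place 50 GB, 78 GB left
disk 2: place 17 GB, 15 GB left
disk 8: place 85 GB, 43 GB left
disk 5: place 36 GB, 9 GB left
disk 7: place 30 GB, 48 GB left
disk 7: place 22 GB, 26 GB left
disk 9: place 122 GB, 6 GB left
Final disks: [57,58] [96,17] [82,35] [54,68] [39,44,36] [124] [50,30,22] [85] [122].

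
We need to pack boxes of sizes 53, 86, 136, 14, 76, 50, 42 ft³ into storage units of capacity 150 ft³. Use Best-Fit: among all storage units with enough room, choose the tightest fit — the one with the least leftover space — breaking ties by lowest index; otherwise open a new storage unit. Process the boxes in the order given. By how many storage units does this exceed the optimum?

0

Best-Fit: [53,86] [136,14] [76,50] [42] → 4 storage units.
Total size 457 ft³; any packing needs at least ⌈457/150⌉ = 4 storage units.
So 4 is already optimal.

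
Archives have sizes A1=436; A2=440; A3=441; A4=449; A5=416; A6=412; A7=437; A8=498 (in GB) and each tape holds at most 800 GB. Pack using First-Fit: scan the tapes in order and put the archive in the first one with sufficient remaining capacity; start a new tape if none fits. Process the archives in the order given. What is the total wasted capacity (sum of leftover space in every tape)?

2871

tape 1: place A1 (436 GB), 364 GB left
tape 2: place A2 (440 GB), 360 GB left
tape 3: place A3 (441 GB), 359 GB left
tape 4: place A4 (449 GB), 351 GB left
tape 5: place A5 (416 GB), 384 GB left
tape 6: place A6 (412 GB), 388 GB left
tape 7: place A7 (437 GB), 363 GB left
tape 8: place A8 (498 GB), 302 GB left
8 tapes × 800 GB = 6400 GB; used 3529 GB; unused 2871 GB.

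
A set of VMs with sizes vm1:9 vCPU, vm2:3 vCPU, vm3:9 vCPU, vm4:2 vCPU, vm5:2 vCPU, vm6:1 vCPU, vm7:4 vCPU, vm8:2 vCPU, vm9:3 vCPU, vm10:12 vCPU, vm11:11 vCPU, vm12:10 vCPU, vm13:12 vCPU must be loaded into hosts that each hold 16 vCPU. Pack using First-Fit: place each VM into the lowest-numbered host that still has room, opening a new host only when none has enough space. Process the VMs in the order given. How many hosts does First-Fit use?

6

vm1 (9 vCPU) → host 1 (remaining 7 vCPU)
vm2 (3 vCPU) → host 1 (remaining 4 vCPU)
vm3 (9 vCPU) → host 2 (remaining 7 vCPU)
vm4 (2 vCPU) → host 1 (remaining 2 vCPU)
vm5 (2 vCPU) → host 1 (remaining 0 vCPU)
vm6 (1 vCPU) → host 2 (remaining 6 vCPU)
vm7 (4 vCPU) → host 2 (remaining 2 vCPU)
vm8 (2 vCPU) → host 2 (remaining 0 vCPU)
vm9 (3 vCPU) → host 3 (remaining 13 vCPU)
vm10 (12 vCPU) → host 3 (remaining 1 vCPU)
vm11 (11 vCPU) → host 4 (remaining 5 vCPU)
vm12 (10 vCPU) → host 5 (remaining 6 vCPU)
vm13 (12 vCPU) → host 6 (remaining 4 vCPU)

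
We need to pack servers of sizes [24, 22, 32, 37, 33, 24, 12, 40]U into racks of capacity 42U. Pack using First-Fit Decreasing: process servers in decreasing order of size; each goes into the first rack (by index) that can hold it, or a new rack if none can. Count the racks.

7

Sorted descending: 40, 37, 33, 32, 24, 24, 22, 12.
40U → rack 1 (remaining 2U)
37U → rack 2 (remaining 5U)
33U → rack 3 (remaining 9U)
32U → rack 4 (remaining 10U)
24U → rack 5 (remaining 18U)
24U → rack 6 (remaining 18U)
22U → rack 7 (remaining 20U)
12U → rack 5 (remaining 6U)
Final racks: [40] [37] [33] [32] [24,12] [24] [22].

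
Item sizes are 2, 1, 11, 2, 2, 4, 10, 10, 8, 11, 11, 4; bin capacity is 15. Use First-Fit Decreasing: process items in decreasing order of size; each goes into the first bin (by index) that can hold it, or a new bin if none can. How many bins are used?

6

Sorted descending: 11, 11, 11, 10, 10, 8, 4, 4, 2, 2, 2, 1.
bin 1: place 11, 4 left
bin 2: place 11, 4 left
bin 3: place 11, 4 left
bin 4: place 10, 5 left
bin 5: place 10, 5 left
bin 6: place 8, 7 left
bin 1: place 4, 0 left
bin 2: place 4, 0 left
bin 3: place 2, 2 left
bin 3: place 2, 0 left
bin 4: place 2, 3 left
bin 4: place 1, 2 left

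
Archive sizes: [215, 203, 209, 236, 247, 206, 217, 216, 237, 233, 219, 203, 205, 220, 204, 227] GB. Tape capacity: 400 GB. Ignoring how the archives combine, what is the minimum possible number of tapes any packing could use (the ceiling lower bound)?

Total size = 215 + 203 + 209 + 236 + 247 + 206 + 217 + 216 + 237 + 233 + 219 + 203 + 205 + 220 + 204 + 227 = 3497 GB.
⌈3497 / 400⌉ = 9.

9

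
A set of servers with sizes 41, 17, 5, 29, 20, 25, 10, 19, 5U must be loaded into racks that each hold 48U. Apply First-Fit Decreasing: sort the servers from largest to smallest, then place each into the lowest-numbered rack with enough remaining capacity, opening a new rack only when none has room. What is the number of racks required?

Sorted descending: 41, 29, 25, 20, 19, 17, 10, 5, 5.
rack 1: place 41U, 7U left
rack 2: place 29U, 19U left
rack 3: place 25U, 23U left
rack 3: place 20U, 3U left
rack 2: place 19U, 0U left
rack 4: place 17U, 31U left
rack 4: place 10U, 21U left
rack 1: place 5U, 2U left
rack 4: place 5U, 16U left

4 racks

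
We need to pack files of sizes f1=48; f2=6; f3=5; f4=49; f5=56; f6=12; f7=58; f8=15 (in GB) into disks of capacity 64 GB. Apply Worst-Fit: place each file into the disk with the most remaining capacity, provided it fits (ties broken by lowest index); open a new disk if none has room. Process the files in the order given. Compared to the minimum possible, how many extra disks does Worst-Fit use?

Worst-Fit: [48,6,5] [49,12] [56] [58] [15] → 5 disks.
Total size 249 GB; any packing needs at least ⌈249/64⌉ = 4 disks.
An optimal packing achieves that bound: [58,6] [56,5] [49,15] [48,12] → 4 disks.
Excess: 5 − 4 = 1.

1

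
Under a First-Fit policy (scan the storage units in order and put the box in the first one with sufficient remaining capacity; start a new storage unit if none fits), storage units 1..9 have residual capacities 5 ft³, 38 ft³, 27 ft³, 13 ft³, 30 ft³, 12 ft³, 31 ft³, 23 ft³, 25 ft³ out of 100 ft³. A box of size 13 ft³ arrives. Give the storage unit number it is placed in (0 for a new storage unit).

2

Storage units with room: storage unit 2 (38 ft³), storage unit 3 (27 ft³), storage unit 4 (13 ft³), storage unit 5 (30 ft³), storage unit 7 (31 ft³), storage unit 8 (23 ft³), storage unit 9 (25 ft³).
The first with room is storage unit 2.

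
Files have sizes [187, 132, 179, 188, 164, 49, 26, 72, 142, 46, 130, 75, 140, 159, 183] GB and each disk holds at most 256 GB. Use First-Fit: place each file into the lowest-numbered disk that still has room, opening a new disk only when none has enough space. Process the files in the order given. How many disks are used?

187 GB → disk 1 (remaining 69 GB)
132 GB → disk 2 (remaining 124 GB)
179 GB → disk 3 (remaining 77 GB)
188 GB → disk 4 (remaining 68 GB)
164 GB → disk 5 (remaining 92 GB)
49 GB → disk 1 (remaining 20 GB)
26 GB → disk 2 (remaining 98 GB)
72 GB → disk 2 (remaining 26 GB)
142 GB → disk 6 (remaining 114 GB)
46 GB → disk 3 (remaining 31 GB)
130 GB → disk 7 (remaining 126 GB)
75 GB → disk 5 (remaining 17 GB)
140 GB → disk 8 (remaining 116 GB)
159 GB → disk 9 (remaining 97 GB)
183 GB → disk 10 (remaining 73 GB)
Final disks: [187,49] [132,26,72] [179,46] [188] [164,75] [142] [130] [140] [159] [183].

10 disks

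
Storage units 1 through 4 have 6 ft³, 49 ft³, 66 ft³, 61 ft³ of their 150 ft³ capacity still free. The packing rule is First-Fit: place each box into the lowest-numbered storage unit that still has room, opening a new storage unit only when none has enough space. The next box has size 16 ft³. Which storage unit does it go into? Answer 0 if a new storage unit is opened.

Storage units with room: storage unit 2 (49 ft³), storage unit 3 (66 ft³), storage unit 4 (61 ft³).
The first with room is storage unit 2.

2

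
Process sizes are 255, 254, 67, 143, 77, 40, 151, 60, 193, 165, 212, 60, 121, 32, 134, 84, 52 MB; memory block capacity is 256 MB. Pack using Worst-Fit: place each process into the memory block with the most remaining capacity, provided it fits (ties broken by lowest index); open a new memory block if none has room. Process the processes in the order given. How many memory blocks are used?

memory block 1: place 255 MB, 1 MB left
memory block 2: place 254 MB, 2 MB left
memory block 3: place 67 MB, 189 MB left
memory block 3: place 143 MB, 46 MB left
memory block 4: place 77 MB, 179 MB left
memory block 4: place 40 MB, 139 MB left
memory block 5: place 151 MB, 105 MB left
memory block 4: place 60 MB, 79 MB left
memory block 6: place 193 MB, 63 MB left
memory block 7: place 165 MB, 91 MB left
memory block 8: place 212 MB, 44 MB left
memory block 5: place 60 MB, 45 MB left
memory block 9: place 121 MB, 135 MB left
memory block 9: place 32 MB, 103 MB left
memory block 10: place 134 MB, 122 MB left
memory block 10: place 84 MB, 38 MB left
memory block 9: place 52 MB, 51 MB left
Final memory blocks: [255] [254] [67,143] [77,40,60] [151,60] [193] [165] [212] [121,32,52] [134,84].

10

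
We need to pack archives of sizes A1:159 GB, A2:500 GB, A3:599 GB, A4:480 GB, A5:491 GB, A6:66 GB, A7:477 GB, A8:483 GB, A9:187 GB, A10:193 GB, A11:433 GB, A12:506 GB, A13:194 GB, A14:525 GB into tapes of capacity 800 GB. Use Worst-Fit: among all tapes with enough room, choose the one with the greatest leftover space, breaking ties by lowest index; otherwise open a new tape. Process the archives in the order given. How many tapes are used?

9

A1 (159 GB) → tape 1 (remaining 641 GB)
A2 (500 GB) → tape 1 (remaining 141 GB)
A3 (599 GB) → tape 2 (remaining 201 GB)
A4 (480 GB) → tape 3 (remaining 320 GB)
A5 (491 GB) → tape 4 (remaining 309 GB)
A6 (66 GB) → tape 3 (remaining 254 GB)
A7 (477 GB) → tape 5 (remaining 323 GB)
A8 (483 GB) → tape 6 (remaining 317 GB)
A9 (187 GB) → tape 5 (remaining 136 GB)
A10 (193 GB) → tape 6 (remaining 124 GB)
A11 (433 GB) → tape 7 (remaining 367 GB)
A12 (506 GB) → tape 8 (remaining 294 GB)
A13 (194 GB) → tape 7 (remaining 173 GB)
A14 (525 GB) → tape 9 (remaining 275 GB)
Final tapes: [159,500] [599] [480,66] [491] [477,187] [483,193] [433,194] [506] [525].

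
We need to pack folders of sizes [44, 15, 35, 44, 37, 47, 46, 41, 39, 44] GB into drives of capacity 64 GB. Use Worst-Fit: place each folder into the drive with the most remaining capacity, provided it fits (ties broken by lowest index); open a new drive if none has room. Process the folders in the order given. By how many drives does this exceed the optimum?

0

Worst-Fit: [44,15] [35] [44] [37] [47] [46] [41] [39] [44] → 9 drives.
9 folders exceed 32 GB (half the capacity), and no two of those can share a drive, so at least 9 drives are needed.
So 9 is already optimal.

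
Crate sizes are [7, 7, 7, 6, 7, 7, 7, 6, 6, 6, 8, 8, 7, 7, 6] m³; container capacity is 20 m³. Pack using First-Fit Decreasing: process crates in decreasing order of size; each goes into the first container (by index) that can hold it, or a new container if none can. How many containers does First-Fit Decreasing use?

6 containers

Sorted descending: 8, 8, 7, 7, 7, 7, 7, 7, 7, 7, 6, 6, 6, 6, 6.
8 m³ → container 1 (remaining 12 m³)
8 m³ → container 1 (remaining 4 m³)
7 m³ → container 2 (remaining 13 m³)
7 m³ → container 2 (remaining 6 m³)
7 m³ → container 3 (remaining 13 m³)
7 m³ → container 3 (remaining 6 m³)
7 m³ → container 4 (remaining 13 m³)
7 m³ → container 4 (remaining 6 m³)
7 m³ → container 5 (remaining 13 m³)
7 m³ → container 5 (remaining 6 m³)
6 m³ → container 2 (remaining 0 m³)
6 m³ → container 3 (remaining 0 m³)
6 m³ → container 4 (remaining 0 m³)
6 m³ → container 5 (remaining 0 m³)
6 m³ → container 6 (remaining 14 m³)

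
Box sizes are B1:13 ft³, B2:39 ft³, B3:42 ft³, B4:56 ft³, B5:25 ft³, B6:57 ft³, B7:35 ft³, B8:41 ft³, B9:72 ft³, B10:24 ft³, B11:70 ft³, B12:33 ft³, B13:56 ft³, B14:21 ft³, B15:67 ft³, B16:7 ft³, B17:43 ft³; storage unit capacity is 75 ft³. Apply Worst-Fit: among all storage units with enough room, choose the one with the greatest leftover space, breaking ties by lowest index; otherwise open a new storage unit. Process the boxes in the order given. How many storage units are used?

11

B1 (13 ft³) → storage unit 1 (remaining 62 ft³)
B2 (39 ft³) → storage unit 1 (remaining 23 ft³)
B3 (42 ft³) → storage unit 2 (remaining 33 ft³)
B4 (56 ft³) → storage unit 3 (remaining 19 ft³)
B5 (25 ft³) → storage unit 2 (remaining 8 ft³)
B6 (57 ft³) → storage unit 4 (remaining 18 ft³)
B7 (35 ft³) → storage unit 5 (remaining 40 ft³)
B8 (41 ft³) → storage unit 6 (remaining 34 ft³)
B9 (72 ft³) → storage unit 7 (remaining 3 ft³)
B10 (24 ft³) → storage unit 5 (remaining 16 ft³)
B11 (70 ft³) → storage unit 8 (remaining 5 ft³)
B12 (33 ft³) → storage unit 6 (remaining 1 ft³)
B13 (56 ft³) → storage unit 9 (remaining 19 ft³)
B14 (21 ft³) → storage unit 1 (remaining 2 ft³)
B15 (67 ft³) → storage unit 10 (remaining 8 ft³)
B16 (7 ft³) → storage unit 3 (remaining 12 ft³)
B17 (43 ft³) → storage unit 11 (remaining 32 ft³)
Final storage units: [13,39,21] [42,25] [56,7] [57] [35,24] [41,33] [72] [70] [56] [67] [43].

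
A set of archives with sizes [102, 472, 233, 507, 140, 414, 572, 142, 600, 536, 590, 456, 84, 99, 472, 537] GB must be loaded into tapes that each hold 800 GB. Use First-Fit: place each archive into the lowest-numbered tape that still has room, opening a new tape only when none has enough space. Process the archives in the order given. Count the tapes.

Put 102 GB in tape 1; 698 GB remain.
Put 472 GB in tape 1; 226 GB remain.
Put 233 GB in tape 2; 567 GB remain.
Put 507 GB in tape 2; 60 GB remain.
Put 140 GB in tape 1; 86 GB remain.
Put 414 GB in tape 3; 386 GB remain.
Put 572 GB in tape 4; 228 GB remain.
Put 142 GB in tape 3; 244 GB remain.
Put 600 GB in tape 5; 200 GB remain.
Put 536 GB in tape 6; 264 GB remain.
Put 590 GB in tape 7; 210 GB remain.
Put 456 GB in tape 8; 344 GB remain.
Put 84 GB in tape 1; 2 GB remain.
Put 99 GB in tape 3; 145 GB remain.
Put 472 GB in tape 9; 328 GB remain.
Put 537 GB in tape 10; 263 GB remain.
Final tapes: [102,472,140,84] [233,507] [414,142,99] [572] [600] [536] [590] [456] [472] [537].

10 tapes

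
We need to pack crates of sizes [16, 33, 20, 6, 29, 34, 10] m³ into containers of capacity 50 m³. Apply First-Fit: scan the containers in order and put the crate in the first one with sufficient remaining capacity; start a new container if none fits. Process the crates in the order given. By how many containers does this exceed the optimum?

First-Fit: [16,33] [20,6,10] [29] [34] → 4 containers.
Total size 148 m³; any packing needs at least ⌈148/50⌉ = 3 containers.
An optimal packing achieves that bound: [34,16] [33,10,6] [29,20] → 3 containers.
Excess: 4 − 3 = 1.

1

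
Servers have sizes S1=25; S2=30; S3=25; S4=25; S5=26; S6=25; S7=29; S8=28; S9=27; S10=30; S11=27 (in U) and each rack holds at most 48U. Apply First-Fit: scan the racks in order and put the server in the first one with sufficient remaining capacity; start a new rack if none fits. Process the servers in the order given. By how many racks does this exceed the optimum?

First-Fit: [25] [30] [25] [25] [26] [25] [29] [28] [27] [30] [27] → 11 racks.
11 servers exceed 24U (half the capacity), and no two of those can share a rack, so at least 11 racks are needed.
So 11 is already optimal.

0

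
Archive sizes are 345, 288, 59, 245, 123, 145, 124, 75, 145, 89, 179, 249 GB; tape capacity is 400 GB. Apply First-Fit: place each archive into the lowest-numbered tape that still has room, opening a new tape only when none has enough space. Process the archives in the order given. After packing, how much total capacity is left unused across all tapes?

Put 345 GB in tape 1; 55 GB remain.
Put 288 GB in tape 2; 112 GB remain.
Put 59 GB in tape 2; 53 GB remain.
Put 245 GB in tape 3; 155 GB remain.
Put 123 GB in tape 3; 32 GB remain.
Put 145 GB in tape 4; 255 GB remain.
Put 124 GB in tape 4; 131 GB remain.
Put 75 GB in tape 4; 56 GB remain.
Put 145 GB in tape 5; 255 GB remain.
Put 89 GB in tape 5; 166 GB remain.
Put 179 GB in tape 6; 221 GB remain.
Put 249 GB in tape 7; 151 GB remain.
7 tapes × 400 GB = 2800 GB; used 2066 GB; unused 734 GB.

734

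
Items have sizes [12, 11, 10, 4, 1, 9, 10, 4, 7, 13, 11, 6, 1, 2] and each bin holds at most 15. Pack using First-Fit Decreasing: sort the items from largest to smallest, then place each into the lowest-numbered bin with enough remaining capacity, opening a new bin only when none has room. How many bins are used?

8

Sorted descending: 13, 12, 11, 11, 10, 10, 9, 7, 6, 4, 4, 2, 1, 1.
13 → bin 1 (remaining 2)
12 → bin 2 (remaining 3)
11 → bin 3 (remaining 4)
11 → bin 4 (remaining 4)
10 → bin 5 (remaining 5)
10 → bin 6 (remaining 5)
9 → bin 7 (remaining 6)
7 → bin 8 (remaining 8)
6 → bin 7 (remaining 0)
4 → bin 3 (remaining 0)
4 → bin 4 (remaining 0)
2 → bin 1 (remaining 0)
1 → bin 2 (remaining 2)
1 → bin 2 (remaining 1)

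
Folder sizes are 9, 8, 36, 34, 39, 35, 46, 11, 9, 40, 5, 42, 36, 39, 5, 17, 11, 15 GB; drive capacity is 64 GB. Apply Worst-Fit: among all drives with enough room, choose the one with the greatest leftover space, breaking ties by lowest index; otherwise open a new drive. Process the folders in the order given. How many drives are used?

9 drives

drive 1: place 9 GB, 55 GB left
drive 1: place 8 GB, 47 GB left
drive 1: place 36 GB, 11 GB left
drive 2: place 34 GB, 30 GB left
drive 3: place 39 GB, 25 GB left
drive 4: place 35 GB, 29 GB left
drive 5: place 46 GB, 18 GB left
drive 2: place 11 GB, 19 GB left
drive 4: place 9 GB, 20 GB left
drive 6: place 40 GB, 24 GB left
drive 3: place 5 GB, 20 GB left
drive 7: place 42 GB, 22 GB left
drive 8: place 36 GB, 28 GB left
drive 9: place 39 GB, 25 GB left
drive 8: place 5 GB, 23 GB left
drive 9: place 17 GB, 8 GB left
drive 6: place 11 GB, 13 GB left
drive 8: place 15 GB, 8 GB left
Final drives: [9,8,36] [34,11] [39,5] [35,9] [46] [40,11] [42] [36,5,15] [39,17].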